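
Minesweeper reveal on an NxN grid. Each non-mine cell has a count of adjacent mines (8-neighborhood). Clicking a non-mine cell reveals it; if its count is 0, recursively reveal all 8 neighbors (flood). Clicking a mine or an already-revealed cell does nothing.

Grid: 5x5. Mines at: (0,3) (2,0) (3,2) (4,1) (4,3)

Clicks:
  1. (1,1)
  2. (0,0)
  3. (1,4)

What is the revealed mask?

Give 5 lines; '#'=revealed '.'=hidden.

Answer: ###..
###.#
.....
.....
.....

Derivation:
Click 1 (1,1) count=1: revealed 1 new [(1,1)] -> total=1
Click 2 (0,0) count=0: revealed 5 new [(0,0) (0,1) (0,2) (1,0) (1,2)] -> total=6
Click 3 (1,4) count=1: revealed 1 new [(1,4)] -> total=7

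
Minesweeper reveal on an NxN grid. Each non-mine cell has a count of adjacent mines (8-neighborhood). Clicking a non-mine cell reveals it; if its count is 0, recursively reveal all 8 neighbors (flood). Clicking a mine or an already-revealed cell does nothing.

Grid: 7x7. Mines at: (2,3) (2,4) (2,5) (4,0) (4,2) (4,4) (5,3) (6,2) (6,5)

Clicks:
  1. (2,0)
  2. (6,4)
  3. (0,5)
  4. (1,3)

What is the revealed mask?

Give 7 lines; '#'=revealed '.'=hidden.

Answer: #######
#######
###....
###....
.......
.......
....#..

Derivation:
Click 1 (2,0) count=0: revealed 20 new [(0,0) (0,1) (0,2) (0,3) (0,4) (0,5) (0,6) (1,0) (1,1) (1,2) (1,3) (1,4) (1,5) (1,6) (2,0) (2,1) (2,2) (3,0) (3,1) (3,2)] -> total=20
Click 2 (6,4) count=2: revealed 1 new [(6,4)] -> total=21
Click 3 (0,5) count=0: revealed 0 new [(none)] -> total=21
Click 4 (1,3) count=2: revealed 0 new [(none)] -> total=21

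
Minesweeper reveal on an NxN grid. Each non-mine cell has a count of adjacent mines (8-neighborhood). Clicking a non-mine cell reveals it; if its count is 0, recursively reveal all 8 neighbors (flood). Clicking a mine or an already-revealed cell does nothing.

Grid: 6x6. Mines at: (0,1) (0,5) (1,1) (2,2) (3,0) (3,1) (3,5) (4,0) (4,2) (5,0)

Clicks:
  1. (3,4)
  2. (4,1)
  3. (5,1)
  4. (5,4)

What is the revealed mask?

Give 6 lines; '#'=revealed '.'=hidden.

Click 1 (3,4) count=1: revealed 1 new [(3,4)] -> total=1
Click 2 (4,1) count=5: revealed 1 new [(4,1)] -> total=2
Click 3 (5,1) count=3: revealed 1 new [(5,1)] -> total=3
Click 4 (5,4) count=0: revealed 6 new [(4,3) (4,4) (4,5) (5,3) (5,4) (5,5)] -> total=9

Answer: ......
......
......
....#.
.#.###
.#.###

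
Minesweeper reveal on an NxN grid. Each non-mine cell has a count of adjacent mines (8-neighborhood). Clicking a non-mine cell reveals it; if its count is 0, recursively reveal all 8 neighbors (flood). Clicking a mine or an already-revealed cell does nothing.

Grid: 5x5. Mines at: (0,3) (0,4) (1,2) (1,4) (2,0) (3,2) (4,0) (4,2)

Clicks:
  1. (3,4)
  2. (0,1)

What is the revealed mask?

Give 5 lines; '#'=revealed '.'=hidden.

Answer: .#...
.....
...##
...##
...##

Derivation:
Click 1 (3,4) count=0: revealed 6 new [(2,3) (2,4) (3,3) (3,4) (4,3) (4,4)] -> total=6
Click 2 (0,1) count=1: revealed 1 new [(0,1)] -> total=7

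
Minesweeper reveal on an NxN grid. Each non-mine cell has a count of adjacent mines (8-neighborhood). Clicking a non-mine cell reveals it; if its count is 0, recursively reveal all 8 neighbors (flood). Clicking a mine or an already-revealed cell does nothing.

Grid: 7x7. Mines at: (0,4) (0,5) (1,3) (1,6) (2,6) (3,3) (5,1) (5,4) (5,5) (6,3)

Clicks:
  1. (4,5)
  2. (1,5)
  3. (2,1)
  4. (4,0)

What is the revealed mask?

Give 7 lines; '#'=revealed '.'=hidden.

Click 1 (4,5) count=2: revealed 1 new [(4,5)] -> total=1
Click 2 (1,5) count=4: revealed 1 new [(1,5)] -> total=2
Click 3 (2,1) count=0: revealed 15 new [(0,0) (0,1) (0,2) (1,0) (1,1) (1,2) (2,0) (2,1) (2,2) (3,0) (3,1) (3,2) (4,0) (4,1) (4,2)] -> total=17
Click 4 (4,0) count=1: revealed 0 new [(none)] -> total=17

Answer: ###....
###..#.
###....
###....
###..#.
.......
.......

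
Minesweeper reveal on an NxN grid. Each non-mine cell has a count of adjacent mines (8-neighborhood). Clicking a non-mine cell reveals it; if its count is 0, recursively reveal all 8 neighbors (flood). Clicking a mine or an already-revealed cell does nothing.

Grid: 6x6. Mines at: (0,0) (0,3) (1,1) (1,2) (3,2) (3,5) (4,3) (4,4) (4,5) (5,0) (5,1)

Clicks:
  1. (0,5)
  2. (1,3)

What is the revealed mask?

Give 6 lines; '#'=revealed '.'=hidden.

Click 1 (0,5) count=0: revealed 6 new [(0,4) (0,5) (1,4) (1,5) (2,4) (2,5)] -> total=6
Click 2 (1,3) count=2: revealed 1 new [(1,3)] -> total=7

Answer: ....##
...###
....##
......
......
......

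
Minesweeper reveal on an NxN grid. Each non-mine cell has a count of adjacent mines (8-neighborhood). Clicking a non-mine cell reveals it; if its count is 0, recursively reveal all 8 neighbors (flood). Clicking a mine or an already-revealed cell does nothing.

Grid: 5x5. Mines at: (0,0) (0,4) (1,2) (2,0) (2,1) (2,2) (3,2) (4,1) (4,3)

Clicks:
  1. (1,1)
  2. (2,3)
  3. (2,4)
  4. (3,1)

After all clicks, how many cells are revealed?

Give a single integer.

Click 1 (1,1) count=5: revealed 1 new [(1,1)] -> total=1
Click 2 (2,3) count=3: revealed 1 new [(2,3)] -> total=2
Click 3 (2,4) count=0: revealed 5 new [(1,3) (1,4) (2,4) (3,3) (3,4)] -> total=7
Click 4 (3,1) count=5: revealed 1 new [(3,1)] -> total=8

Answer: 8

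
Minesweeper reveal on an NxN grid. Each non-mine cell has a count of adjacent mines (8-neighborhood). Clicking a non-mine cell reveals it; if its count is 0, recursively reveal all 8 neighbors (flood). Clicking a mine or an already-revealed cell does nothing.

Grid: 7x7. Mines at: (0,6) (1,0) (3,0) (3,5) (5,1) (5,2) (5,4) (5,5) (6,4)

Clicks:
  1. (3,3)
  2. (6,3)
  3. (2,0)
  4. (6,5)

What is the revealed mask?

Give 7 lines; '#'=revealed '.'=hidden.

Click 1 (3,3) count=0: revealed 23 new [(0,1) (0,2) (0,3) (0,4) (0,5) (1,1) (1,2) (1,3) (1,4) (1,5) (2,1) (2,2) (2,3) (2,4) (2,5) (3,1) (3,2) (3,3) (3,4) (4,1) (4,2) (4,3) (4,4)] -> total=23
Click 2 (6,3) count=3: revealed 1 new [(6,3)] -> total=24
Click 3 (2,0) count=2: revealed 1 new [(2,0)] -> total=25
Click 4 (6,5) count=3: revealed 1 new [(6,5)] -> total=26

Answer: .#####.
.#####.
######.
.####..
.####..
.......
...#.#.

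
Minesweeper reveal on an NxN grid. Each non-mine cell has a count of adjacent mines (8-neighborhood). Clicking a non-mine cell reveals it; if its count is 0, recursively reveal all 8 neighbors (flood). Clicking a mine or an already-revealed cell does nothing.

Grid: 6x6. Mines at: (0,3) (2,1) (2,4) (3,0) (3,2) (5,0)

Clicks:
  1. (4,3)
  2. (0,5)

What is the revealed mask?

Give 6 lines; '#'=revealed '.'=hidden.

Answer: ....##
....##
......
......
...#..
......

Derivation:
Click 1 (4,3) count=1: revealed 1 new [(4,3)] -> total=1
Click 2 (0,5) count=0: revealed 4 new [(0,4) (0,5) (1,4) (1,5)] -> total=5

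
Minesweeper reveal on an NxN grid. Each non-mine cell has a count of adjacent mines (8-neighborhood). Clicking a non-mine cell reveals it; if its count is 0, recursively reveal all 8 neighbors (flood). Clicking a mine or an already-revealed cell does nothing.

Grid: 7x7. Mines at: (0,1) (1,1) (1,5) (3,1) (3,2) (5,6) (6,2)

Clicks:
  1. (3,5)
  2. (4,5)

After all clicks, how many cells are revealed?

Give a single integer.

Answer: 18

Derivation:
Click 1 (3,5) count=0: revealed 18 new [(2,3) (2,4) (2,5) (2,6) (3,3) (3,4) (3,5) (3,6) (4,3) (4,4) (4,5) (4,6) (5,3) (5,4) (5,5) (6,3) (6,4) (6,5)] -> total=18
Click 2 (4,5) count=1: revealed 0 new [(none)] -> total=18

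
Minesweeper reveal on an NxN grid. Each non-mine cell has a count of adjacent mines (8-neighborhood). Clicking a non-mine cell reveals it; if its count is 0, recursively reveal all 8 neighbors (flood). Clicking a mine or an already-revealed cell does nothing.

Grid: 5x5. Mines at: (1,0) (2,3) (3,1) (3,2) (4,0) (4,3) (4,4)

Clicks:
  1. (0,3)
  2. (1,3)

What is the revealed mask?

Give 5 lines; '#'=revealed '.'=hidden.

Answer: .####
.####
.....
.....
.....

Derivation:
Click 1 (0,3) count=0: revealed 8 new [(0,1) (0,2) (0,3) (0,4) (1,1) (1,2) (1,3) (1,4)] -> total=8
Click 2 (1,3) count=1: revealed 0 new [(none)] -> total=8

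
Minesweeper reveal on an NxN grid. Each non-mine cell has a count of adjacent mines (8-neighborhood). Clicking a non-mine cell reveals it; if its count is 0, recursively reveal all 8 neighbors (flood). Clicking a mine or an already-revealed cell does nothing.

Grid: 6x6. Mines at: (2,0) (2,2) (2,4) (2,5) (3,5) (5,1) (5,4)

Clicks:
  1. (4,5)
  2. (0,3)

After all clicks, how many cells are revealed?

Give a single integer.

Click 1 (4,5) count=2: revealed 1 new [(4,5)] -> total=1
Click 2 (0,3) count=0: revealed 12 new [(0,0) (0,1) (0,2) (0,3) (0,4) (0,5) (1,0) (1,1) (1,2) (1,3) (1,4) (1,5)] -> total=13

Answer: 13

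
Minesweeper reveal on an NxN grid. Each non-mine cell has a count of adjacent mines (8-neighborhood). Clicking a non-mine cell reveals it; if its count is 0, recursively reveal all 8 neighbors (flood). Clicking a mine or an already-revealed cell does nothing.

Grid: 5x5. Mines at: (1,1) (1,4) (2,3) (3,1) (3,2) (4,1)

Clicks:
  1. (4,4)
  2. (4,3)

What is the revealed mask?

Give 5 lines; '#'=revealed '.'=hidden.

Click 1 (4,4) count=0: revealed 4 new [(3,3) (3,4) (4,3) (4,4)] -> total=4
Click 2 (4,3) count=1: revealed 0 new [(none)] -> total=4

Answer: .....
.....
.....
...##
...##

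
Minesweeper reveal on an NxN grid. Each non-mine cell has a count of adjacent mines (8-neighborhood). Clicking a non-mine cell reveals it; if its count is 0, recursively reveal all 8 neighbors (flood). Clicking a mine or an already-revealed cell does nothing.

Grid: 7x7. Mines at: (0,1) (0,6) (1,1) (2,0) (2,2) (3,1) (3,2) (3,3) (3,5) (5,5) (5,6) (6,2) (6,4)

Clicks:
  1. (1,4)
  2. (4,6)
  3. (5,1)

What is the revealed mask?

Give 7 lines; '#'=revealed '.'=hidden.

Answer: ..####.
..####.
...###.
.......
......#
.#.....
.......

Derivation:
Click 1 (1,4) count=0: revealed 11 new [(0,2) (0,3) (0,4) (0,5) (1,2) (1,3) (1,4) (1,5) (2,3) (2,4) (2,5)] -> total=11
Click 2 (4,6) count=3: revealed 1 new [(4,6)] -> total=12
Click 3 (5,1) count=1: revealed 1 new [(5,1)] -> total=13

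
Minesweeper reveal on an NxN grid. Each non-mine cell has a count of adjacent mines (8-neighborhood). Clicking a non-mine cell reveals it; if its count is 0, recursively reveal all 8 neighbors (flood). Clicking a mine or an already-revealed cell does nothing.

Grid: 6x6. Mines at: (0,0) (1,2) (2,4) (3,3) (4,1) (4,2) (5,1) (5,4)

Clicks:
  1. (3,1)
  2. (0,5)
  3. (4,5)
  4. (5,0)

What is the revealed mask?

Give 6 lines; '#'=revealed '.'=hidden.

Click 1 (3,1) count=2: revealed 1 new [(3,1)] -> total=1
Click 2 (0,5) count=0: revealed 6 new [(0,3) (0,4) (0,5) (1,3) (1,4) (1,5)] -> total=7
Click 3 (4,5) count=1: revealed 1 new [(4,5)] -> total=8
Click 4 (5,0) count=2: revealed 1 new [(5,0)] -> total=9

Answer: ...###
...###
......
.#....
.....#
#.....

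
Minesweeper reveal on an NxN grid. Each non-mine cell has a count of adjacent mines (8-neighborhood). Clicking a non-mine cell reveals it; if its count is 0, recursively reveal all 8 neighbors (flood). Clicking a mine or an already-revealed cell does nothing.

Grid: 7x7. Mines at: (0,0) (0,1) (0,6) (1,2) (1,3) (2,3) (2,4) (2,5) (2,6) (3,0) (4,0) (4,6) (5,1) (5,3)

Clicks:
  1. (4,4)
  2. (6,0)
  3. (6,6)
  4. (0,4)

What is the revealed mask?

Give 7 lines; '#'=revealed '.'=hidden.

Answer: ....#..
.......
.......
.......
....#..
....###
#...###

Derivation:
Click 1 (4,4) count=1: revealed 1 new [(4,4)] -> total=1
Click 2 (6,0) count=1: revealed 1 new [(6,0)] -> total=2
Click 3 (6,6) count=0: revealed 6 new [(5,4) (5,5) (5,6) (6,4) (6,5) (6,6)] -> total=8
Click 4 (0,4) count=1: revealed 1 new [(0,4)] -> total=9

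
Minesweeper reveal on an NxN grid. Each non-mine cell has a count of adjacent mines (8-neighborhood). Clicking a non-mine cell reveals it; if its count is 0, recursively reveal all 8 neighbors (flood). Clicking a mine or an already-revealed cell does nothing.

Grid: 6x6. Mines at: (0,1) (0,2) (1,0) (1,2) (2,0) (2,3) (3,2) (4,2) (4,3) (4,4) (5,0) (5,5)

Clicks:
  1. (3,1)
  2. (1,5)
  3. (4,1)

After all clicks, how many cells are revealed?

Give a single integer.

Click 1 (3,1) count=3: revealed 1 new [(3,1)] -> total=1
Click 2 (1,5) count=0: revealed 10 new [(0,3) (0,4) (0,5) (1,3) (1,4) (1,5) (2,4) (2,5) (3,4) (3,5)] -> total=11
Click 3 (4,1) count=3: revealed 1 new [(4,1)] -> total=12

Answer: 12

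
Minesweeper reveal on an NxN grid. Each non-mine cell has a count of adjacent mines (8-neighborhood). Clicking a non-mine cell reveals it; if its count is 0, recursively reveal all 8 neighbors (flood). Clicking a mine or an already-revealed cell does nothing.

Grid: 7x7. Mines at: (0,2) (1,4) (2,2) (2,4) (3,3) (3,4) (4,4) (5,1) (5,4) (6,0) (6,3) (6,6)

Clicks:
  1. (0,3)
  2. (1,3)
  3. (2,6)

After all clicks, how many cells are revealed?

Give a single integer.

Click 1 (0,3) count=2: revealed 1 new [(0,3)] -> total=1
Click 2 (1,3) count=4: revealed 1 new [(1,3)] -> total=2
Click 3 (2,6) count=0: revealed 12 new [(0,5) (0,6) (1,5) (1,6) (2,5) (2,6) (3,5) (3,6) (4,5) (4,6) (5,5) (5,6)] -> total=14

Answer: 14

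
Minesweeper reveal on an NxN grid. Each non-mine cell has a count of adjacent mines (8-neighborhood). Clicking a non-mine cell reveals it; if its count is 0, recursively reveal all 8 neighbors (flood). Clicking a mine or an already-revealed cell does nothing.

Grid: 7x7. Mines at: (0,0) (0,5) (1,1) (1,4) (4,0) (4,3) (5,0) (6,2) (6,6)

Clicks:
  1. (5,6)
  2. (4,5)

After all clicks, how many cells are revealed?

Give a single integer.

Answer: 14

Derivation:
Click 1 (5,6) count=1: revealed 1 new [(5,6)] -> total=1
Click 2 (4,5) count=0: revealed 13 new [(1,5) (1,6) (2,4) (2,5) (2,6) (3,4) (3,5) (3,6) (4,4) (4,5) (4,6) (5,4) (5,5)] -> total=14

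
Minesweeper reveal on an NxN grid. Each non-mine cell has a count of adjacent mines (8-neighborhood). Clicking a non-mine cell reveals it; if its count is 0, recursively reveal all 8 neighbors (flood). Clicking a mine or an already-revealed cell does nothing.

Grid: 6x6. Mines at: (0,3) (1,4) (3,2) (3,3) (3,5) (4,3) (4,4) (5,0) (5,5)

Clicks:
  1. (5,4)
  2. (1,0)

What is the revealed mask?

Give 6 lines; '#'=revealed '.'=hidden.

Click 1 (5,4) count=3: revealed 1 new [(5,4)] -> total=1
Click 2 (1,0) count=0: revealed 13 new [(0,0) (0,1) (0,2) (1,0) (1,1) (1,2) (2,0) (2,1) (2,2) (3,0) (3,1) (4,0) (4,1)] -> total=14

Answer: ###...
###...
###...
##....
##....
....#.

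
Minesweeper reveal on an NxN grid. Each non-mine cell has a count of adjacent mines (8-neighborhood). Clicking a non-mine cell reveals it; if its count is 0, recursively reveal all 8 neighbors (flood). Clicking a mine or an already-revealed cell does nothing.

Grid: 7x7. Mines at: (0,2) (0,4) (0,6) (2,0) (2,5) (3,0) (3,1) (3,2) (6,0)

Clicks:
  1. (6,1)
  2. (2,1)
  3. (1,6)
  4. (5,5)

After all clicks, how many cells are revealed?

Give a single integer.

Answer: 24

Derivation:
Click 1 (6,1) count=1: revealed 1 new [(6,1)] -> total=1
Click 2 (2,1) count=4: revealed 1 new [(2,1)] -> total=2
Click 3 (1,6) count=2: revealed 1 new [(1,6)] -> total=3
Click 4 (5,5) count=0: revealed 21 new [(3,3) (3,4) (3,5) (3,6) (4,1) (4,2) (4,3) (4,4) (4,5) (4,6) (5,1) (5,2) (5,3) (5,4) (5,5) (5,6) (6,2) (6,3) (6,4) (6,5) (6,6)] -> total=24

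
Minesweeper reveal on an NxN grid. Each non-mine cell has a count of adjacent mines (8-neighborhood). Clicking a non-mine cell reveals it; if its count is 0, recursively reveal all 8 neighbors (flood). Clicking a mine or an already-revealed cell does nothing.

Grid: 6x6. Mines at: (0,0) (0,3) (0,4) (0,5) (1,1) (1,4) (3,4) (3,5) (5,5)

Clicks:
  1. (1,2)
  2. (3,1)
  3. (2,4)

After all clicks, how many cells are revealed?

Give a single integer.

Click 1 (1,2) count=2: revealed 1 new [(1,2)] -> total=1
Click 2 (3,1) count=0: revealed 18 new [(2,0) (2,1) (2,2) (2,3) (3,0) (3,1) (3,2) (3,3) (4,0) (4,1) (4,2) (4,3) (4,4) (5,0) (5,1) (5,2) (5,3) (5,4)] -> total=19
Click 3 (2,4) count=3: revealed 1 new [(2,4)] -> total=20

Answer: 20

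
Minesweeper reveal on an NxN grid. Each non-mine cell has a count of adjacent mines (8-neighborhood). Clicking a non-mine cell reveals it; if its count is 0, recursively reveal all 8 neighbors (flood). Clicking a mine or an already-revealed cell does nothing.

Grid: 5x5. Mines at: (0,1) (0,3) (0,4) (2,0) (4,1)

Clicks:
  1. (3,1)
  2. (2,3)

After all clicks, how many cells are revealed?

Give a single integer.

Click 1 (3,1) count=2: revealed 1 new [(3,1)] -> total=1
Click 2 (2,3) count=0: revealed 14 new [(1,1) (1,2) (1,3) (1,4) (2,1) (2,2) (2,3) (2,4) (3,2) (3,3) (3,4) (4,2) (4,3) (4,4)] -> total=15

Answer: 15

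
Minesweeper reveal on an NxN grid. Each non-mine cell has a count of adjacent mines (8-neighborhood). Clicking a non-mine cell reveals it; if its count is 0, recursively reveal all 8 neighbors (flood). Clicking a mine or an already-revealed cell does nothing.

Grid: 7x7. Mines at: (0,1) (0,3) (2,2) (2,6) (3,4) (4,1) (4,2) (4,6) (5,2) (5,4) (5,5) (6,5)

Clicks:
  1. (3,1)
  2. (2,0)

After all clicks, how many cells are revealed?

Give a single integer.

Answer: 6

Derivation:
Click 1 (3,1) count=3: revealed 1 new [(3,1)] -> total=1
Click 2 (2,0) count=0: revealed 5 new [(1,0) (1,1) (2,0) (2,1) (3,0)] -> total=6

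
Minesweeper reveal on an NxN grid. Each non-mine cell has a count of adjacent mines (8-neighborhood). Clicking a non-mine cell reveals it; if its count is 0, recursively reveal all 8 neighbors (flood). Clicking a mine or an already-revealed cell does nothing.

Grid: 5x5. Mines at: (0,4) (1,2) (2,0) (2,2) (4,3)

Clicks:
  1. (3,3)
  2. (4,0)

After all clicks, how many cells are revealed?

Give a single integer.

Click 1 (3,3) count=2: revealed 1 new [(3,3)] -> total=1
Click 2 (4,0) count=0: revealed 6 new [(3,0) (3,1) (3,2) (4,0) (4,1) (4,2)] -> total=7

Answer: 7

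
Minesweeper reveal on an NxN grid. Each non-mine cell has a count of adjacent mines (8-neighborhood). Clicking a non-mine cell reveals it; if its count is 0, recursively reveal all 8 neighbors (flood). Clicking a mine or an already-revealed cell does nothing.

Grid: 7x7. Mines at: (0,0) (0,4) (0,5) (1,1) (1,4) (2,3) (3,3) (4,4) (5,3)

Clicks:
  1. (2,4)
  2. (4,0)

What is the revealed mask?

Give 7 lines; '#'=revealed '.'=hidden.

Answer: .......
.......
###.#..
###....
###....
###....
###....

Derivation:
Click 1 (2,4) count=3: revealed 1 new [(2,4)] -> total=1
Click 2 (4,0) count=0: revealed 15 new [(2,0) (2,1) (2,2) (3,0) (3,1) (3,2) (4,0) (4,1) (4,2) (5,0) (5,1) (5,2) (6,0) (6,1) (6,2)] -> total=16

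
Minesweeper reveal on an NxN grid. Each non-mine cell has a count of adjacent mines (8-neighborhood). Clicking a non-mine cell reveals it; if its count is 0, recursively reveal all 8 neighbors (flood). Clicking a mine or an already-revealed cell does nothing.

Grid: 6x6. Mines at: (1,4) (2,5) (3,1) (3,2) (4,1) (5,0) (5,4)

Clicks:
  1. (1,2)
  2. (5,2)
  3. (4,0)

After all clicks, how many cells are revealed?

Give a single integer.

Click 1 (1,2) count=0: revealed 12 new [(0,0) (0,1) (0,2) (0,3) (1,0) (1,1) (1,2) (1,3) (2,0) (2,1) (2,2) (2,3)] -> total=12
Click 2 (5,2) count=1: revealed 1 new [(5,2)] -> total=13
Click 3 (4,0) count=3: revealed 1 new [(4,0)] -> total=14

Answer: 14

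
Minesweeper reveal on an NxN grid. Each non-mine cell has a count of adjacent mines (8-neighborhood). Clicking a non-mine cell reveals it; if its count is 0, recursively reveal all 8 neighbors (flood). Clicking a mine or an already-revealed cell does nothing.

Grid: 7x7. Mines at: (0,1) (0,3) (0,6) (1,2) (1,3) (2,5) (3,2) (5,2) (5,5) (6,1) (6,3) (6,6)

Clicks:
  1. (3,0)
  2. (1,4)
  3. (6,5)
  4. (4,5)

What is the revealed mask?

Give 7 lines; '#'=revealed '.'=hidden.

Answer: .......
##..#..
##.....
##.....
##...#.
##.....
.....#.

Derivation:
Click 1 (3,0) count=0: revealed 10 new [(1,0) (1,1) (2,0) (2,1) (3,0) (3,1) (4,0) (4,1) (5,0) (5,1)] -> total=10
Click 2 (1,4) count=3: revealed 1 new [(1,4)] -> total=11
Click 3 (6,5) count=2: revealed 1 new [(6,5)] -> total=12
Click 4 (4,5) count=1: revealed 1 new [(4,5)] -> total=13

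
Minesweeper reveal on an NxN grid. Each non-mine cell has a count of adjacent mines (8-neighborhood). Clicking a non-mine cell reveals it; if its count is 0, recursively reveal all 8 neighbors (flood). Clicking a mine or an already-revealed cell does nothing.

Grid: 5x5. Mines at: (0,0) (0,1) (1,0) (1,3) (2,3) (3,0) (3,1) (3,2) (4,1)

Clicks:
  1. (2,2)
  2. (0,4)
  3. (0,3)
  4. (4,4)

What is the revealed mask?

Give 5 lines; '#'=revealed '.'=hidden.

Answer: ...##
.....
..#..
...##
...##

Derivation:
Click 1 (2,2) count=4: revealed 1 new [(2,2)] -> total=1
Click 2 (0,4) count=1: revealed 1 new [(0,4)] -> total=2
Click 3 (0,3) count=1: revealed 1 new [(0,3)] -> total=3
Click 4 (4,4) count=0: revealed 4 new [(3,3) (3,4) (4,3) (4,4)] -> total=7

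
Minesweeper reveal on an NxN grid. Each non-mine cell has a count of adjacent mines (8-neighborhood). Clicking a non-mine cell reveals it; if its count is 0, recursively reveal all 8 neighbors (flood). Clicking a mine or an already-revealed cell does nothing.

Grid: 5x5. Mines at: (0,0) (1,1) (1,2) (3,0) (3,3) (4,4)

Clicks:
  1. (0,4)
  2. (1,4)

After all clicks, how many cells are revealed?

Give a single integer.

Click 1 (0,4) count=0: revealed 6 new [(0,3) (0,4) (1,3) (1,4) (2,3) (2,4)] -> total=6
Click 2 (1,4) count=0: revealed 0 new [(none)] -> total=6

Answer: 6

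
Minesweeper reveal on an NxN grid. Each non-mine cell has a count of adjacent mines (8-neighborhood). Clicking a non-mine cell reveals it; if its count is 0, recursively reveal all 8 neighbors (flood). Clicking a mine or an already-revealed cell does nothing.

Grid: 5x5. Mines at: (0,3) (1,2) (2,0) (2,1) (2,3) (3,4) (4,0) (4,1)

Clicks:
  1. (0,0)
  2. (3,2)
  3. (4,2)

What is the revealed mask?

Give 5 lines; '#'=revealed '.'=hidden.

Answer: ##...
##...
.....
..#..
..#..

Derivation:
Click 1 (0,0) count=0: revealed 4 new [(0,0) (0,1) (1,0) (1,1)] -> total=4
Click 2 (3,2) count=3: revealed 1 new [(3,2)] -> total=5
Click 3 (4,2) count=1: revealed 1 new [(4,2)] -> total=6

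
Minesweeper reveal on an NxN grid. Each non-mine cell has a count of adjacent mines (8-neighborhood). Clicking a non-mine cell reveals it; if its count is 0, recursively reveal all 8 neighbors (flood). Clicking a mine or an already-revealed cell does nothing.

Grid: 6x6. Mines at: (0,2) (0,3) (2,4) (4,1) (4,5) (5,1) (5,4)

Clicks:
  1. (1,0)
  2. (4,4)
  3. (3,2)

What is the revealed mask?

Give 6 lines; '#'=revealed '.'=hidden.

Click 1 (1,0) count=0: revealed 14 new [(0,0) (0,1) (1,0) (1,1) (1,2) (1,3) (2,0) (2,1) (2,2) (2,3) (3,0) (3,1) (3,2) (3,3)] -> total=14
Click 2 (4,4) count=2: revealed 1 new [(4,4)] -> total=15
Click 3 (3,2) count=1: revealed 0 new [(none)] -> total=15

Answer: ##....
####..
####..
####..
....#.
......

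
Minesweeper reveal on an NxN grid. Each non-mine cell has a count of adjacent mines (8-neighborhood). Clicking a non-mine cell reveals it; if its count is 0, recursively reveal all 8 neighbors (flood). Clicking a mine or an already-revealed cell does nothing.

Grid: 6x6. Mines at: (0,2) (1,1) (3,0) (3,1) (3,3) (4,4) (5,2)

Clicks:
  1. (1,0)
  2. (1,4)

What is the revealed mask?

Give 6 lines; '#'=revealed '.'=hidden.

Answer: ...###
#..###
...###
....##
......
......

Derivation:
Click 1 (1,0) count=1: revealed 1 new [(1,0)] -> total=1
Click 2 (1,4) count=0: revealed 11 new [(0,3) (0,4) (0,5) (1,3) (1,4) (1,5) (2,3) (2,4) (2,5) (3,4) (3,5)] -> total=12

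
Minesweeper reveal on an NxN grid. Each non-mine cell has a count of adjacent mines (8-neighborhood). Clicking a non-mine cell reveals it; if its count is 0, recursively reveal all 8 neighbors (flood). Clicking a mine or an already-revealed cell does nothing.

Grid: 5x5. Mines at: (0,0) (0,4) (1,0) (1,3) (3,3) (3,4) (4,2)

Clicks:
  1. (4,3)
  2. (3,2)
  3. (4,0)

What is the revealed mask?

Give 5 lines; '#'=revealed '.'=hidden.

Click 1 (4,3) count=3: revealed 1 new [(4,3)] -> total=1
Click 2 (3,2) count=2: revealed 1 new [(3,2)] -> total=2
Click 3 (4,0) count=0: revealed 6 new [(2,0) (2,1) (3,0) (3,1) (4,0) (4,1)] -> total=8

Answer: .....
.....
##...
###..
##.#.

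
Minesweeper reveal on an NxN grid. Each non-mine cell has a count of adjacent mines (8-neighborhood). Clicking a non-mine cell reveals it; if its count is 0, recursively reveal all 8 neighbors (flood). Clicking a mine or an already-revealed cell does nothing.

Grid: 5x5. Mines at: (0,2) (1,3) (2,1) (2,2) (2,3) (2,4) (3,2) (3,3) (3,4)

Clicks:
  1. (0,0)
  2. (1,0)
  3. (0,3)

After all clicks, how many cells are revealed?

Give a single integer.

Answer: 5

Derivation:
Click 1 (0,0) count=0: revealed 4 new [(0,0) (0,1) (1,0) (1,1)] -> total=4
Click 2 (1,0) count=1: revealed 0 new [(none)] -> total=4
Click 3 (0,3) count=2: revealed 1 new [(0,3)] -> total=5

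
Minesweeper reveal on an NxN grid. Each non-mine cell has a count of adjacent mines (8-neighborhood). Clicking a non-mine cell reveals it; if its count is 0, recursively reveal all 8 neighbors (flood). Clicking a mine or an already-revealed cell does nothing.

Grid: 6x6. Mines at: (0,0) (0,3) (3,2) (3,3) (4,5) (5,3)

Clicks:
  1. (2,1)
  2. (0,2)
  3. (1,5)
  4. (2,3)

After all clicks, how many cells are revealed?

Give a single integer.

Answer: 11

Derivation:
Click 1 (2,1) count=1: revealed 1 new [(2,1)] -> total=1
Click 2 (0,2) count=1: revealed 1 new [(0,2)] -> total=2
Click 3 (1,5) count=0: revealed 8 new [(0,4) (0,5) (1,4) (1,5) (2,4) (2,5) (3,4) (3,5)] -> total=10
Click 4 (2,3) count=2: revealed 1 new [(2,3)] -> total=11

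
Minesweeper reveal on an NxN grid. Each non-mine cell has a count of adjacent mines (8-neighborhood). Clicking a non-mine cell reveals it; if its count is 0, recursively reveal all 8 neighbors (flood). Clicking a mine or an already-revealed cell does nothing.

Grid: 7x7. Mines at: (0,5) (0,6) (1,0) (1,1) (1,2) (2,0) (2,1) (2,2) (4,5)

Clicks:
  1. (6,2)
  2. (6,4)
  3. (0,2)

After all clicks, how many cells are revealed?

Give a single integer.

Click 1 (6,2) count=0: revealed 24 new [(3,0) (3,1) (3,2) (3,3) (3,4) (4,0) (4,1) (4,2) (4,3) (4,4) (5,0) (5,1) (5,2) (5,3) (5,4) (5,5) (5,6) (6,0) (6,1) (6,2) (6,3) (6,4) (6,5) (6,6)] -> total=24
Click 2 (6,4) count=0: revealed 0 new [(none)] -> total=24
Click 3 (0,2) count=2: revealed 1 new [(0,2)] -> total=25

Answer: 25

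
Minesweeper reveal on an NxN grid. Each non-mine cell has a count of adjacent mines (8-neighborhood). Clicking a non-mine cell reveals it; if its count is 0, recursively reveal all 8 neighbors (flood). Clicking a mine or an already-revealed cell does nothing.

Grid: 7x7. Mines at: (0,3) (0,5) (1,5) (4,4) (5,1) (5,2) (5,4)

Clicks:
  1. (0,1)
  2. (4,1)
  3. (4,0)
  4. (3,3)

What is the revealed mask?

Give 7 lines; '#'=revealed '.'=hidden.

Click 1 (0,1) count=0: revealed 22 new [(0,0) (0,1) (0,2) (1,0) (1,1) (1,2) (1,3) (1,4) (2,0) (2,1) (2,2) (2,3) (2,4) (3,0) (3,1) (3,2) (3,3) (3,4) (4,0) (4,1) (4,2) (4,3)] -> total=22
Click 2 (4,1) count=2: revealed 0 new [(none)] -> total=22
Click 3 (4,0) count=1: revealed 0 new [(none)] -> total=22
Click 4 (3,3) count=1: revealed 0 new [(none)] -> total=22

Answer: ###....
#####..
#####..
#####..
####...
.......
.......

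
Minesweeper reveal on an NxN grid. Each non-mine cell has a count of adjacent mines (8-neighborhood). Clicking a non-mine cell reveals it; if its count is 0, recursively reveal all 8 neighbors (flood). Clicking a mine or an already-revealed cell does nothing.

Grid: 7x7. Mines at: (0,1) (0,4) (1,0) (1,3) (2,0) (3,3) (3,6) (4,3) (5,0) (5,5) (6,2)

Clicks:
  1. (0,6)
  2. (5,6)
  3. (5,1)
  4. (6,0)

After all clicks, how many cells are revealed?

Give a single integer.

Answer: 9

Derivation:
Click 1 (0,6) count=0: revealed 6 new [(0,5) (0,6) (1,5) (1,6) (2,5) (2,6)] -> total=6
Click 2 (5,6) count=1: revealed 1 new [(5,6)] -> total=7
Click 3 (5,1) count=2: revealed 1 new [(5,1)] -> total=8
Click 4 (6,0) count=1: revealed 1 new [(6,0)] -> total=9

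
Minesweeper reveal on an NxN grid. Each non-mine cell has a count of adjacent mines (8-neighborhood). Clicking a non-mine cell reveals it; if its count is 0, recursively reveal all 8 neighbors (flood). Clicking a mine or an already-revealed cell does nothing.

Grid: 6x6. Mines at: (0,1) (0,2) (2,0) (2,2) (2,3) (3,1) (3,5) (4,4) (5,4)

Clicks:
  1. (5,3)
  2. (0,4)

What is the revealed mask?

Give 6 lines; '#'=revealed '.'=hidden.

Answer: ...###
...###
....##
......
......
...#..

Derivation:
Click 1 (5,3) count=2: revealed 1 new [(5,3)] -> total=1
Click 2 (0,4) count=0: revealed 8 new [(0,3) (0,4) (0,5) (1,3) (1,4) (1,5) (2,4) (2,5)] -> total=9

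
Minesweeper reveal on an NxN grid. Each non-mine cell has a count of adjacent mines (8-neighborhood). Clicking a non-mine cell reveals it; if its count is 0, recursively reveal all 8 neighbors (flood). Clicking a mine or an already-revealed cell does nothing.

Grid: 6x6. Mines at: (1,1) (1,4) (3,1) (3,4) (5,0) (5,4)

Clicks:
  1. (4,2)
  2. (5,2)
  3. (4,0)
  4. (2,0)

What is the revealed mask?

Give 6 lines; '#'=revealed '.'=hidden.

Answer: ......
......
#.....
......
####..
.###..

Derivation:
Click 1 (4,2) count=1: revealed 1 new [(4,2)] -> total=1
Click 2 (5,2) count=0: revealed 5 new [(4,1) (4,3) (5,1) (5,2) (5,3)] -> total=6
Click 3 (4,0) count=2: revealed 1 new [(4,0)] -> total=7
Click 4 (2,0) count=2: revealed 1 new [(2,0)] -> total=8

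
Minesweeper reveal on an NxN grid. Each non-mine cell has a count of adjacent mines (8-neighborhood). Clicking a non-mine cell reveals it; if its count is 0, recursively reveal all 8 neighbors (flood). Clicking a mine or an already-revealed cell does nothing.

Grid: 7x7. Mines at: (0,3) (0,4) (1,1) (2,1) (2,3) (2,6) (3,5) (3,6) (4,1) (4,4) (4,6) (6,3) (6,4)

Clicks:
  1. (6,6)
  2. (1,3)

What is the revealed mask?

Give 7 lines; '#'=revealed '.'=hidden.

Answer: .......
...#...
.......
.......
.......
.....##
.....##

Derivation:
Click 1 (6,6) count=0: revealed 4 new [(5,5) (5,6) (6,5) (6,6)] -> total=4
Click 2 (1,3) count=3: revealed 1 new [(1,3)] -> total=5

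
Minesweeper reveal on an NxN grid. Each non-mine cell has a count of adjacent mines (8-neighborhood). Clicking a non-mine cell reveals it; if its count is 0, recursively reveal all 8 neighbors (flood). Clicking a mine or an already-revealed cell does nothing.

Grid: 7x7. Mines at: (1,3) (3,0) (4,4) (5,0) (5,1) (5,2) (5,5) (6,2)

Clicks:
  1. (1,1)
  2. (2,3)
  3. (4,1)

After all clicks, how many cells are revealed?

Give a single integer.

Answer: 11

Derivation:
Click 1 (1,1) count=0: revealed 9 new [(0,0) (0,1) (0,2) (1,0) (1,1) (1,2) (2,0) (2,1) (2,2)] -> total=9
Click 2 (2,3) count=1: revealed 1 new [(2,3)] -> total=10
Click 3 (4,1) count=4: revealed 1 new [(4,1)] -> total=11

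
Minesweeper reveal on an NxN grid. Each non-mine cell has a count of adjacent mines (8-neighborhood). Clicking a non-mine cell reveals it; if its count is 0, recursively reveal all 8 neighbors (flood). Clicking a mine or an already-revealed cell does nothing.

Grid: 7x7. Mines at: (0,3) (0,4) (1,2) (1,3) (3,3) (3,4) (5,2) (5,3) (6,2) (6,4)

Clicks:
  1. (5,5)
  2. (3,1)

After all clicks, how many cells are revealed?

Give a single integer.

Click 1 (5,5) count=1: revealed 1 new [(5,5)] -> total=1
Click 2 (3,1) count=0: revealed 17 new [(0,0) (0,1) (1,0) (1,1) (2,0) (2,1) (2,2) (3,0) (3,1) (3,2) (4,0) (4,1) (4,2) (5,0) (5,1) (6,0) (6,1)] -> total=18

Answer: 18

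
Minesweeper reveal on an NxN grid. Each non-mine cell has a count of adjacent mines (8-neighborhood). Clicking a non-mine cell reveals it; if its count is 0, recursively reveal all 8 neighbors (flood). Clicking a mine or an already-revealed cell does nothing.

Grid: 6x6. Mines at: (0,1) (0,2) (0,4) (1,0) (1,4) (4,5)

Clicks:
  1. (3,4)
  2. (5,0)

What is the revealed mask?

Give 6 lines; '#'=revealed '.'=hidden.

Click 1 (3,4) count=1: revealed 1 new [(3,4)] -> total=1
Click 2 (5,0) count=0: revealed 22 new [(1,1) (1,2) (1,3) (2,0) (2,1) (2,2) (2,3) (2,4) (3,0) (3,1) (3,2) (3,3) (4,0) (4,1) (4,2) (4,3) (4,4) (5,0) (5,1) (5,2) (5,3) (5,4)] -> total=23

Answer: ......
.###..
#####.
#####.
#####.
#####.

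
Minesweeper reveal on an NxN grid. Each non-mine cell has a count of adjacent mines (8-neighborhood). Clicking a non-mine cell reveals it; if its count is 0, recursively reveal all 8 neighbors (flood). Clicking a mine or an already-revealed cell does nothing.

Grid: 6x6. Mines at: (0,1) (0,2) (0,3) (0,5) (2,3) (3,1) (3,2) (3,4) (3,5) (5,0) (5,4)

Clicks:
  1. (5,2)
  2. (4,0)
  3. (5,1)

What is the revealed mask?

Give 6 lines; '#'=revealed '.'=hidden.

Click 1 (5,2) count=0: revealed 6 new [(4,1) (4,2) (4,3) (5,1) (5,2) (5,3)] -> total=6
Click 2 (4,0) count=2: revealed 1 new [(4,0)] -> total=7
Click 3 (5,1) count=1: revealed 0 new [(none)] -> total=7

Answer: ......
......
......
......
####..
.###..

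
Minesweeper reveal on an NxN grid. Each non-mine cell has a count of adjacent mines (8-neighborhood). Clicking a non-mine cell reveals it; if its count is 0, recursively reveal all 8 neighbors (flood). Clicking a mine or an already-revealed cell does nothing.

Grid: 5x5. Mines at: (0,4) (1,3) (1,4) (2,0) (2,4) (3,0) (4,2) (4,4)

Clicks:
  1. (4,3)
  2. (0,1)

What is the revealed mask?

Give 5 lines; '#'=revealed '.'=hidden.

Click 1 (4,3) count=2: revealed 1 new [(4,3)] -> total=1
Click 2 (0,1) count=0: revealed 6 new [(0,0) (0,1) (0,2) (1,0) (1,1) (1,2)] -> total=7

Answer: ###..
###..
.....
.....
...#.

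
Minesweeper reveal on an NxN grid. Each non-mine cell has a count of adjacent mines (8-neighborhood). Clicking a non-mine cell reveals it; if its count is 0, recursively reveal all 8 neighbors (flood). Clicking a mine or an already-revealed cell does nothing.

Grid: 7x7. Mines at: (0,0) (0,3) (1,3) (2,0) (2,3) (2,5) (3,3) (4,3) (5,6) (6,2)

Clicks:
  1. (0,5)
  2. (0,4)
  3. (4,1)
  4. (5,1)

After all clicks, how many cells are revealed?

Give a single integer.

Click 1 (0,5) count=0: revealed 6 new [(0,4) (0,5) (0,6) (1,4) (1,5) (1,6)] -> total=6
Click 2 (0,4) count=2: revealed 0 new [(none)] -> total=6
Click 3 (4,1) count=0: revealed 11 new [(3,0) (3,1) (3,2) (4,0) (4,1) (4,2) (5,0) (5,1) (5,2) (6,0) (6,1)] -> total=17
Click 4 (5,1) count=1: revealed 0 new [(none)] -> total=17

Answer: 17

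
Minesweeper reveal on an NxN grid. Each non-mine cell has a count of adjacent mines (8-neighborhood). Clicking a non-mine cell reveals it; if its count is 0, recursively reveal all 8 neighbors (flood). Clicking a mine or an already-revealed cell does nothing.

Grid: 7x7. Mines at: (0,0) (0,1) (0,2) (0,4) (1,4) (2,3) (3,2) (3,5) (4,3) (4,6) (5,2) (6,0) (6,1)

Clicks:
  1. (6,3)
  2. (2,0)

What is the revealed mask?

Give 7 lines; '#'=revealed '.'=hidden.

Click 1 (6,3) count=1: revealed 1 new [(6,3)] -> total=1
Click 2 (2,0) count=0: revealed 10 new [(1,0) (1,1) (2,0) (2,1) (3,0) (3,1) (4,0) (4,1) (5,0) (5,1)] -> total=11

Answer: .......
##.....
##.....
##.....
##.....
##.....
...#...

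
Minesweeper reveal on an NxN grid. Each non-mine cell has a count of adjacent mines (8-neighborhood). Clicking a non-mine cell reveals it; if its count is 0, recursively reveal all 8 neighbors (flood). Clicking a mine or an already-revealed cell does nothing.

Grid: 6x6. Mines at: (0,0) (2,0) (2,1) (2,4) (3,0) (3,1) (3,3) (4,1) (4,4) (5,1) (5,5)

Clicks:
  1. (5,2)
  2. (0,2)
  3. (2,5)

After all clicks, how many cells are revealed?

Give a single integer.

Click 1 (5,2) count=2: revealed 1 new [(5,2)] -> total=1
Click 2 (0,2) count=0: revealed 10 new [(0,1) (0,2) (0,3) (0,4) (0,5) (1,1) (1,2) (1,3) (1,4) (1,5)] -> total=11
Click 3 (2,5) count=1: revealed 1 new [(2,5)] -> total=12

Answer: 12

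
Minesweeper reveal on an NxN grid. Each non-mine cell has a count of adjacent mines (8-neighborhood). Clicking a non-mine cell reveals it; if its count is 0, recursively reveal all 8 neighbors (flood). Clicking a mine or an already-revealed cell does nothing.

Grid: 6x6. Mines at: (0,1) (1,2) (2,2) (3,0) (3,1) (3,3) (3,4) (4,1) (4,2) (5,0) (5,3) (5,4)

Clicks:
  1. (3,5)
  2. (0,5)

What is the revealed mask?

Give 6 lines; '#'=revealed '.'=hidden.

Click 1 (3,5) count=1: revealed 1 new [(3,5)] -> total=1
Click 2 (0,5) count=0: revealed 9 new [(0,3) (0,4) (0,5) (1,3) (1,4) (1,5) (2,3) (2,4) (2,5)] -> total=10

Answer: ...###
...###
...###
.....#
......
......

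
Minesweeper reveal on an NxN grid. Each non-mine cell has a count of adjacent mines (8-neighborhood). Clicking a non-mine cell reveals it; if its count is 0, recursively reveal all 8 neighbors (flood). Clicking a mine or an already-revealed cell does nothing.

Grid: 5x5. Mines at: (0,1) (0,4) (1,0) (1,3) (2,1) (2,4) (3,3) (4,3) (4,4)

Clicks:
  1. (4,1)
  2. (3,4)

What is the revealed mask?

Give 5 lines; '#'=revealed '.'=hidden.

Click 1 (4,1) count=0: revealed 6 new [(3,0) (3,1) (3,2) (4,0) (4,1) (4,2)] -> total=6
Click 2 (3,4) count=4: revealed 1 new [(3,4)] -> total=7

Answer: .....
.....
.....
###.#
###..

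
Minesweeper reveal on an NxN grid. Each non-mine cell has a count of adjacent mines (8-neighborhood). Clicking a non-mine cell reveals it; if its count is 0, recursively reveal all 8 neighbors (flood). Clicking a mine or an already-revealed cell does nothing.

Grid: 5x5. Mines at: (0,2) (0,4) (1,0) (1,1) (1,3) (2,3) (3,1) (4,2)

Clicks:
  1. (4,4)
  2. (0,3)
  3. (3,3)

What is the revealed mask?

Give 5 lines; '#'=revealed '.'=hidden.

Answer: ...#.
.....
.....
...##
...##

Derivation:
Click 1 (4,4) count=0: revealed 4 new [(3,3) (3,4) (4,3) (4,4)] -> total=4
Click 2 (0,3) count=3: revealed 1 new [(0,3)] -> total=5
Click 3 (3,3) count=2: revealed 0 new [(none)] -> total=5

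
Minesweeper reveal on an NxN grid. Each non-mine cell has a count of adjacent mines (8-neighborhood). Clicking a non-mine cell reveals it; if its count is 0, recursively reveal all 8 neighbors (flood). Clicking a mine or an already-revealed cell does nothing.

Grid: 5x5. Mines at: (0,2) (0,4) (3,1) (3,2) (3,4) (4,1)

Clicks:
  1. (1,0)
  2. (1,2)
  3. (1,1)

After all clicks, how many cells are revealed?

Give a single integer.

Answer: 7

Derivation:
Click 1 (1,0) count=0: revealed 6 new [(0,0) (0,1) (1,0) (1,1) (2,0) (2,1)] -> total=6
Click 2 (1,2) count=1: revealed 1 new [(1,2)] -> total=7
Click 3 (1,1) count=1: revealed 0 new [(none)] -> total=7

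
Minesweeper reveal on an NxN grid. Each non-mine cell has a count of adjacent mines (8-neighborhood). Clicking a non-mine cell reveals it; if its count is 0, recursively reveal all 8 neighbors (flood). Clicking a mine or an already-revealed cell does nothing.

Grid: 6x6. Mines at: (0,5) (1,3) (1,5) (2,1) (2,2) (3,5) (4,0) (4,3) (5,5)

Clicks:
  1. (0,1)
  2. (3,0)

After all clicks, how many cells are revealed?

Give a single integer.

Click 1 (0,1) count=0: revealed 6 new [(0,0) (0,1) (0,2) (1,0) (1,1) (1,2)] -> total=6
Click 2 (3,0) count=2: revealed 1 new [(3,0)] -> total=7

Answer: 7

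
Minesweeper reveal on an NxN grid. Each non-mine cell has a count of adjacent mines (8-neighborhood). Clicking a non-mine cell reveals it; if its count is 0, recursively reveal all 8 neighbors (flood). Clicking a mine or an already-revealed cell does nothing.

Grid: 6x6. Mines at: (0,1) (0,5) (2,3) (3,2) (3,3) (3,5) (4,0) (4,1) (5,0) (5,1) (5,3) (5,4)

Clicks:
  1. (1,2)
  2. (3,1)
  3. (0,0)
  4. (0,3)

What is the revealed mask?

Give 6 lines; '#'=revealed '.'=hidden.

Click 1 (1,2) count=2: revealed 1 new [(1,2)] -> total=1
Click 2 (3,1) count=3: revealed 1 new [(3,1)] -> total=2
Click 3 (0,0) count=1: revealed 1 new [(0,0)] -> total=3
Click 4 (0,3) count=0: revealed 5 new [(0,2) (0,3) (0,4) (1,3) (1,4)] -> total=8

Answer: #.###.
..###.
......
.#....
......
......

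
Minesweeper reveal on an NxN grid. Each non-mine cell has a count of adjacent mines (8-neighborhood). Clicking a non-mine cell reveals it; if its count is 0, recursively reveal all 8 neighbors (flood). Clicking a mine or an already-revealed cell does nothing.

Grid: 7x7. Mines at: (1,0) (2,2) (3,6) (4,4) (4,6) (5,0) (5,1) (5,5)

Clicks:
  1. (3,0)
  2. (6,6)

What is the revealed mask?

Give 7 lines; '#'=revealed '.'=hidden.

Answer: .......
.......
##.....
##.....
##.....
.......
......#

Derivation:
Click 1 (3,0) count=0: revealed 6 new [(2,0) (2,1) (3,0) (3,1) (4,0) (4,1)] -> total=6
Click 2 (6,6) count=1: revealed 1 new [(6,6)] -> total=7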